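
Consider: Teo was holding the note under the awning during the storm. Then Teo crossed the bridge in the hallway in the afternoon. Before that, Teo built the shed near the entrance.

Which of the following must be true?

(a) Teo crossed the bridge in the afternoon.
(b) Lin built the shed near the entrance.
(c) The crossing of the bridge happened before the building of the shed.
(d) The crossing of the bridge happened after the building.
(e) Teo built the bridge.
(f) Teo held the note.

(a), (d), (f)

(a) Entailed — every conjunct here is already in the original crossing event.
(b) Not entailed — the passage has Teo building the shed, not Lin.
(c) Not entailed — the narrative places the building before the crossing, not after.
(d) Entailed — the narrative places the building before the crossing.
(e) Not entailed — Teo built the shed, not the bridge; the bridge belongs to the crossing event.
(f) Entailed — 'hold' is an activity; 'was holding' entails that some holding happened, so 'held' holds.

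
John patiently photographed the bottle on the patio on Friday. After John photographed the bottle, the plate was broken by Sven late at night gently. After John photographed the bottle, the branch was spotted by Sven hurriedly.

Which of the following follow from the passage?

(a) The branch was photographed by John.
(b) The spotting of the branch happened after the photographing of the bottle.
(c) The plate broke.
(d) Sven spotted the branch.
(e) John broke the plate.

(a) Not entailed — John photographed the bottle, not the branch; the branch belongs to the spotting event.
(b) Entailed — the narrative places the photographing before the spotting.
(c) Entailed — 'Sven broke the plate' is causative; it entails the inchoative 'the plate broke'.
(d) Entailed — every conjunct here is already in the original spotting event.
(e) Not entailed — the passage has Sven breaking the plate, not John.

(b), (c), (d)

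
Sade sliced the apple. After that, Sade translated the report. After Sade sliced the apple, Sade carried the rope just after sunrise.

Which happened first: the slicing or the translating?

The connectives place the slicing before the translating.

the slicing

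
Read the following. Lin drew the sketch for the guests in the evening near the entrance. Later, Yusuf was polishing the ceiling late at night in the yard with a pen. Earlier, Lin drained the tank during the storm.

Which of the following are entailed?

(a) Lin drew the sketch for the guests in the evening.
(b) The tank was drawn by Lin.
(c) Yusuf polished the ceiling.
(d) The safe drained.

(a) Entailed — this follows by dropping conjuncts from the drawing event's description.
(b) Not entailed — Lin drew the sketch, not the tank; the tank belongs to the draining event.
(c) Entailed — 'polish' is an activity; 'was polishing' entails that some polishing happened, so 'polished' holds.
(d) Not entailed — the tank is what drained, not the safe.

(a), (c)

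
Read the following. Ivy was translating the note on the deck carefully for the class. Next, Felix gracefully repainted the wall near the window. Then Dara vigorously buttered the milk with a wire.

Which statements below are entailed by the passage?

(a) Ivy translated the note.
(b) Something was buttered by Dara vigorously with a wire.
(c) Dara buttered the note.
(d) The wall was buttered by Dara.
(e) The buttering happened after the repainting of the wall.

(a) Not entailed — 'was translating' is progressive on an accomplishment; it does not entail the completed 'translated'.
(b) Entailed — the original entails any weakening of itself; this just generalizes the patient.
(c) Not entailed — Dara buttered the milk, not the note; the note belongs to the translating event.
(d) Not entailed — Dara buttered the milk, not the wall; the wall belongs to the repainting event.
(e) Entailed — the narrative places the repainting before the buttering.

(b), (e)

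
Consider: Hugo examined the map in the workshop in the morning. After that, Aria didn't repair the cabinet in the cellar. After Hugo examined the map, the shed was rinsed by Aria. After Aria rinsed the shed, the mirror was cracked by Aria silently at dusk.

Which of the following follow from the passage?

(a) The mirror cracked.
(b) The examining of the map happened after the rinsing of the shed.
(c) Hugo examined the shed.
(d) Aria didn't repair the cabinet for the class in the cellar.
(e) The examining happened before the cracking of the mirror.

(a) Entailed — 'Aria cracked the mirror' is causative; it entails the inchoative 'the mirror cracked'.
(b) Not entailed — the narrative places the examining before the rinsing, not after.
(c) Not entailed — Hugo examined the map, not the shed; the shed belongs to the rinsing event.
(d) Entailed — under negation, adding a further restriction is entailed: if no such repairing event occurred, none occurred for the class either.
(e) Entailed — the narrative places the examining before the cracking.

(a), (d), (e)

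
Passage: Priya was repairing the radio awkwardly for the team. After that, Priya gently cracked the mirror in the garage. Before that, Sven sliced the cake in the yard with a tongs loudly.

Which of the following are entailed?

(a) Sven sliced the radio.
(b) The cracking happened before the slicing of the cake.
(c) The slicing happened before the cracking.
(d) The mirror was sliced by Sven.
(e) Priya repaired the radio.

(c)

(a) Not entailed — Sven sliced the cake, not the radio; the radio belongs to the repairing event.
(b) Not entailed — the narrative places the slicing before the cracking, not after.
(c) Entailed — the narrative places the slicing before the cracking.
(d) Not entailed — Sven sliced the cake, not the mirror; the mirror belongs to the cracking event.
(e) Not entailed — 'was repairing' is progressive on an accomplishment; it does not entail the completed 'repaired'.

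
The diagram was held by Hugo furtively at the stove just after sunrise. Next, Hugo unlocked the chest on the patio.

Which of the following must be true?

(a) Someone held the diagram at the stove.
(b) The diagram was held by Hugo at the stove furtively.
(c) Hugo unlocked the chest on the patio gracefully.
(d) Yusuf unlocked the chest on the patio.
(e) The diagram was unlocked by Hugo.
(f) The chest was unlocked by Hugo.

(a) Entailed — dropping 'furtively', 'just after sunrise' and generalizing the agent leaves a sub-description the original still satisfies.
(b) Entailed — every conjunct here is already in the original holding event.
(c) Not entailed — 'gracefully' adds information not in the original event.
(d) Not entailed — the passage has Hugo unlocking the chest, not Yusuf.
(e) Not entailed — Hugo unlocked the chest, not the diagram; the diagram belongs to the holding event.
(f) Entailed — this follows by dropping conjuncts from the unlocking event's description.

(a), (b), (f)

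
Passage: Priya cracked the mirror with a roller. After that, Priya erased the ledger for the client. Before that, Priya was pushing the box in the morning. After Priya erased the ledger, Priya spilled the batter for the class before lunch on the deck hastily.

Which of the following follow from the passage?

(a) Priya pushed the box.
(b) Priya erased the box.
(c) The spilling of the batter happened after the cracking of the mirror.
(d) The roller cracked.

(a), (c)

(a) Entailed — 'push' is an activity; 'was pushing' entails that some pushing happened, so 'pushed' holds.
(b) Not entailed — Priya erased the ledger, not the box; the box belongs to the pushing event.
(c) Entailed — the narrative places the cracking before the spilling.
(d) Not entailed — the mirror is what cracked, not the roller.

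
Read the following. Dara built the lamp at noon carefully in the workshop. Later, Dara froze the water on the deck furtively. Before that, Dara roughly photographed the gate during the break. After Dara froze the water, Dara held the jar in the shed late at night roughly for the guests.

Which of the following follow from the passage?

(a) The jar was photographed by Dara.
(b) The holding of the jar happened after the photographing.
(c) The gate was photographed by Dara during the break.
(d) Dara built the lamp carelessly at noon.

(a) Not entailed — Dara photographed the gate, not the jar; the jar belongs to the holding event.
(b) Entailed — the narrative places the photographing before the holding.
(c) Entailed — every conjunct here is already in the original photographing event.
(d) Not entailed — 'carelessly' adds a manner not in (and inconsistent with) the original.

(b), (c)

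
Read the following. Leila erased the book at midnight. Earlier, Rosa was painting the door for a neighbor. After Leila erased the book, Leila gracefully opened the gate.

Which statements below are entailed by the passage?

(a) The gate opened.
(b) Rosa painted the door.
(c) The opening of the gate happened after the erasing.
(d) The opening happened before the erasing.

(a), (c)

(a) Entailed — 'Leila opened the gate' is causative; it entails the inchoative 'the gate opened'.
(b) Not entailed — 'was painting' is progressive on an accomplishment; it does not entail the completed 'painted'.
(c) Entailed — the narrative places the erasing before the opening.
(d) Not entailed — the narrative places the erasing before the opening, not after.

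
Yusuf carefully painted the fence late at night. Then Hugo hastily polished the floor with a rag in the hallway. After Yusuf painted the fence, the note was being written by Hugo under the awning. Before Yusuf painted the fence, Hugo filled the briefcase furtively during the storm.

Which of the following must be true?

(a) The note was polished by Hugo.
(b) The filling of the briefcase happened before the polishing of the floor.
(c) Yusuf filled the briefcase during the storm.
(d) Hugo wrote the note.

(a) Not entailed — Hugo polished the floor, not the note; the note belongs to the writing event.
(b) Entailed — the narrative places the filling before the polishing.
(c) Not entailed — the passage has Hugo filling the briefcase, not Yusuf.
(d) Not entailed — 'was writing' is progressive on an accomplishment; it does not entail the completed 'wrote'.

(b)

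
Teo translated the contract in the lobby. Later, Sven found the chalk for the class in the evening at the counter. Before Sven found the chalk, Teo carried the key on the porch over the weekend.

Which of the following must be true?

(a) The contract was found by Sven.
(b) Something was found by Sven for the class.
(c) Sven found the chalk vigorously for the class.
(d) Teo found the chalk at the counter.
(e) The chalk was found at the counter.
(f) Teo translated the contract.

(a) Not entailed — Sven found the chalk, not the contract; the contract belongs to the translating event.
(b) Entailed — the original entails any weakening of itself; this just drops 'in the evening', 'at the counter' and generalizes the patient.
(c) Not entailed — 'vigorously' adds information not in the original event.
(d) Not entailed — the passage has Sven finding the chalk, not Teo.
(e) Entailed — this follows by dropping conjuncts from the finding event's description.
(f) Entailed — the original entails any weakening of itself; this just drops 'in the lobby'.

(b), (e), (f)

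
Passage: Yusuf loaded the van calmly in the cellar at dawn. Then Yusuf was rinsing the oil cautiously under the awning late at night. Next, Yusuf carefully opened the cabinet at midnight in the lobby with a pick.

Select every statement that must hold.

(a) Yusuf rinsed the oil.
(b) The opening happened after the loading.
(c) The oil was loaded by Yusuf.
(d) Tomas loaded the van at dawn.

(a), (b)

(a) Entailed — 'rinse' is an activity; 'was rinsing' entails that some rinsing happened, so 'rinsed' holds.
(b) Entailed — the narrative places the loading before the opening.
(c) Not entailed — Yusuf loaded the van, not the oil; the oil belongs to the rinsing event.
(d) Not entailed — the passage has Yusuf loading the van, not Tomas.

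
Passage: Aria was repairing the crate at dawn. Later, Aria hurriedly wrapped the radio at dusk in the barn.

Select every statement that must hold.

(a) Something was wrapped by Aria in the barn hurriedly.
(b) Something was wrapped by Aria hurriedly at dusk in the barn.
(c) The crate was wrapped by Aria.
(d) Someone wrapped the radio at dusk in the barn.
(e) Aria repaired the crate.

(a), (b), (d)

(a) Entailed — this follows by dropping conjuncts from the wrapping event's description.
(b) Entailed — every conjunct here is already in the original wrapping event.
(c) Not entailed — Aria wrapped the radio, not the crate; the crate belongs to the repairing event.
(d) Entailed — this follows by dropping conjuncts from the wrapping event's description.
(e) Not entailed — 'was repairing' is progressive on an accomplishment; it does not entail the completed 'repaired'.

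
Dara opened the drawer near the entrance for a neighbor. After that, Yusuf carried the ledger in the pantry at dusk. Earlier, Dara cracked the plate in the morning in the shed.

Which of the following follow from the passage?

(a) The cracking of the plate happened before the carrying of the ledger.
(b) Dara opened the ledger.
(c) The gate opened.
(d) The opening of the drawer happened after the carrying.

(a) Entailed — the narrative places the cracking before the carrying.
(b) Not entailed — Dara opened the drawer, not the ledger; the ledger belongs to the carrying event.
(c) Not entailed — the drawer is what opened, not the gate.
(d) Not entailed — the narrative places the opening before the carrying, not after.

(a)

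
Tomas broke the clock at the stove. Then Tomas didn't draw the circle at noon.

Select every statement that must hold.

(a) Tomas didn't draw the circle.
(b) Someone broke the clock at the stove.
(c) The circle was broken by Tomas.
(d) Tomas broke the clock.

(b), (d)

(a) Not entailed — dropping 'at noon' under negation is not valid — the original leaves open that Tomas drew the circle some other way.
(b) Entailed — this follows by dropping conjuncts from the breaking event's description.
(c) Not entailed — Tomas broke the clock, not the circle; the circle belongs to the drawing event.
(d) Entailed — the original entails any weakening of itself; this just drops 'at the stove'.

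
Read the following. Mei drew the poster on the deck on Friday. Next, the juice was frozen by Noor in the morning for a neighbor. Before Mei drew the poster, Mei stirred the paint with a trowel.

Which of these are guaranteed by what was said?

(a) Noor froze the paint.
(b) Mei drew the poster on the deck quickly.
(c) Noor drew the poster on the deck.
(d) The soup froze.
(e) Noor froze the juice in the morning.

(a) Not entailed — Noor froze the juice, not the paint; the paint belongs to the stirring event.
(b) Not entailed — 'quickly' adds information not in the original event.
(c) Not entailed — the passage has Mei drawing the poster, not Noor.
(d) Not entailed — the juice is what froze, not the soup.
(e) Entailed — dropping 'for a neighbor' leaves a sub-description the original still satisfies.

(e)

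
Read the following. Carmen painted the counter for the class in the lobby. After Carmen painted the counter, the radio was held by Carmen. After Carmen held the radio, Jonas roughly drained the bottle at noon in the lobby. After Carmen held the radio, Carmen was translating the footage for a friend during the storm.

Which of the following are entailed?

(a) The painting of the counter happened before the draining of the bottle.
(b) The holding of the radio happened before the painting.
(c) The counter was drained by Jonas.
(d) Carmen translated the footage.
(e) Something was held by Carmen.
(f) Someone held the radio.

(a) Entailed — the narrative places the painting before the draining.
(b) Not entailed — the narrative places the painting before the holding, not after.
(c) Not entailed — Jonas drained the bottle, not the counter; the counter belongs to the painting event.
(d) Not entailed — 'was translating' is progressive on an accomplishment; it does not entail the completed 'translated'.
(e) Entailed — the original entails any weakening of itself; this just generalizes the patient.
(f) Entailed — the original entails any weakening of itself; this just generalizes the agent.

(a), (e), (f)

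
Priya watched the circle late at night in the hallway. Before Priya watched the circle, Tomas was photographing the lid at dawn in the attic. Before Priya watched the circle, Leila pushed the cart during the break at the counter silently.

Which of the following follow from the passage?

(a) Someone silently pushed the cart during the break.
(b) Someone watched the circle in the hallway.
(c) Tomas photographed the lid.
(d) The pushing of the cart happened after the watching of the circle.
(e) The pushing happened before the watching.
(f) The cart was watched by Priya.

(a), (b), (e)

(a) Entailed — the original entails any weakening of itself; this just drops 'at the counter' and generalizes the agent.
(b) Entailed — every conjunct here is already in the original watching event.
(c) Not entailed — 'was photographing' is progressive on an accomplishment; it does not entail the completed 'photographed'.
(d) Not entailed — the narrative places the pushing before the watching, not after.
(e) Entailed — the narrative places the pushing before the watching.
(f) Not entailed — Priya watched the circle, not the cart; the cart belongs to the pushing event.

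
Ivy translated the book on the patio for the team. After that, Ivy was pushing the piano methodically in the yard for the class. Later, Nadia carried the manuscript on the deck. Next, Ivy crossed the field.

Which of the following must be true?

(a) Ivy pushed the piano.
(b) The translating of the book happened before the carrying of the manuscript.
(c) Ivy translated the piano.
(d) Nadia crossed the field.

(a), (b)

(a) Entailed — 'push' is an activity; 'was pushing' entails that some pushing happened, so 'pushed' holds.
(b) Entailed — the narrative places the translating before the carrying.
(c) Not entailed — Ivy translated the book, not the piano; the piano belongs to the pushing event.
(d) Not entailed — the passage has Ivy crossing the field, not Nadia.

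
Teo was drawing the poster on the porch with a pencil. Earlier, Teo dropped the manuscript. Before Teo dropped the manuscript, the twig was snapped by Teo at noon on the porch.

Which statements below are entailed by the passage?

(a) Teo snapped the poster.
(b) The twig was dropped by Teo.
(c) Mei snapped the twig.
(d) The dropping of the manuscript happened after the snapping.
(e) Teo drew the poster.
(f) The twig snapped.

(d), (f)

(a) Not entailed — Teo snapped the twig, not the poster; the poster belongs to the drawing event.
(b) Not entailed — Teo dropped the manuscript, not the twig; the twig belongs to the snapping event.
(c) Not entailed — the passage has Teo snapping the twig, not Mei.
(d) Entailed — the narrative places the snapping before the dropping.
(e) Not entailed — 'was drawing' is progressive on an accomplishment; it does not entail the completed 'drew'.
(f) Entailed — 'Teo snapped the twig' is causative; it entails the inchoative 'the twig snapped'.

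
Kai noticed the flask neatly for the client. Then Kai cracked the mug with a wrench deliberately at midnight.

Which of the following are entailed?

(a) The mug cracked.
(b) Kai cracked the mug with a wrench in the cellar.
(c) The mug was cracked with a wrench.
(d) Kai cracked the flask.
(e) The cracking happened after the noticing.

(a), (c), (e)

(a) Entailed — 'Kai cracked the mug' is causative; it entails the inchoative 'the mug cracked'.
(b) Not entailed — 'in the cellar' adds information not in the original event.
(c) Entailed — the original entails any weakening of itself; this just drops 'deliberately', 'at midnight' and generalizes the agent.
(d) Not entailed — Kai cracked the mug, not the flask; the flask belongs to the noticing event.
(e) Entailed — the narrative places the noticing before the cracking.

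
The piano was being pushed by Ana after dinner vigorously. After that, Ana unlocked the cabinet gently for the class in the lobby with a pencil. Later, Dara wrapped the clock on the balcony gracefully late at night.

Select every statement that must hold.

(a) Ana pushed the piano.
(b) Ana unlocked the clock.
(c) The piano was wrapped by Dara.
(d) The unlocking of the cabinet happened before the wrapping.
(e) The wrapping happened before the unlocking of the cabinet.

(a) Entailed — 'push' is an activity; 'was pushing' entails that some pushing happened, so 'pushed' holds.
(b) Not entailed — Ana unlocked the cabinet, not the clock; the clock belongs to the wrapping event.
(c) Not entailed — Dara wrapped the clock, not the piano; the piano belongs to the pushing event.
(d) Entailed — the narrative places the unlocking before the wrapping.
(e) Not entailed — the narrative places the unlocking before the wrapping, not after.

(a), (d)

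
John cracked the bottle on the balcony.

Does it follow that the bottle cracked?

yes

'John cracked the bottle' is the causative; it entails the inchoative 'the bottle cracked'.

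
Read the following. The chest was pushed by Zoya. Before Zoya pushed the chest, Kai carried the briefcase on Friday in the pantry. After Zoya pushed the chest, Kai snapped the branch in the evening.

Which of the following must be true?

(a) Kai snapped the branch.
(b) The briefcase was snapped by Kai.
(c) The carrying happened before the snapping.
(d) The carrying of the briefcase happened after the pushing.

(a), (c)

(a) Entailed — this follows by dropping conjuncts from the snapping event's description.
(b) Not entailed — Kai snapped the branch, not the briefcase; the briefcase belongs to the carrying event.
(c) Entailed — the narrative places the carrying before the snapping.
(d) Not entailed — the narrative places the carrying before the pushing, not after.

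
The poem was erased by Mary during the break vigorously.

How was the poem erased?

vigorously

'vigorously' marks the manner of the erasing event.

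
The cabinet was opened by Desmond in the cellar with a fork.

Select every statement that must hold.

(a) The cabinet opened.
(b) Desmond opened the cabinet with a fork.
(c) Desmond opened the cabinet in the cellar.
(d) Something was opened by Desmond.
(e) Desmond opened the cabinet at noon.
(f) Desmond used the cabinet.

(a), (b), (c), (d)

(a) Entailed — 'Desmond opened the cabinet' is causative; it entails the inchoative 'the cabinet opened'.
(b) Entailed — this follows by dropping conjuncts from the opening event's description.
(c) Entailed — this follows by dropping conjuncts from the opening event's description.
(d) Entailed — dropping 'with a fork', 'in the cellar' and generalizing the patient leaves a sub-description the original still satisfies.
(e) Not entailed — 'at noon' adds information not in the original event.
(f) Not entailed — the cabinet is the patient, not an instrument — Desmond used a fork.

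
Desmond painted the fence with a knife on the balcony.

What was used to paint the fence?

'with a knife' marks the instrument of the painting event.

a knife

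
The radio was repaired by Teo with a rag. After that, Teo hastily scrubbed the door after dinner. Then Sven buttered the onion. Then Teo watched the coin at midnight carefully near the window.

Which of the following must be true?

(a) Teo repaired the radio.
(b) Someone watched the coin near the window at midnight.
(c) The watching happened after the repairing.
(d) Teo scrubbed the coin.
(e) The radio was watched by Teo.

(a), (b), (c)

(a) Entailed — this follows by dropping conjuncts from the repairing event's description.
(b) Entailed — every conjunct here is already in the original watching event.
(c) Entailed — the narrative places the repairing before the watching.
(d) Not entailed — Teo scrubbed the door, not the coin; the coin belongs to the watching event.
(e) Not entailed — Teo watched the coin, not the radio; the radio belongs to the repairing event.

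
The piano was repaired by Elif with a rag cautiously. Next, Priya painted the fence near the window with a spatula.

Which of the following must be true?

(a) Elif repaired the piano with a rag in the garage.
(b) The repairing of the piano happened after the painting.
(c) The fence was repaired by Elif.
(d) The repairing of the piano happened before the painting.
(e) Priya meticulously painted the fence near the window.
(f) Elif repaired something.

(a) Not entailed — 'in the garage' adds information not in the original event.
(b) Not entailed — the narrative places the repairing before the painting, not after.
(c) Not entailed — Elif repaired the piano, not the fence; the fence belongs to the painting event.
(d) Entailed — the narrative places the repairing before the painting.
(e) Not entailed — 'meticulously' adds information not in the original event.
(f) Entailed — this follows by dropping conjuncts from the repairing event's description.

(d), (f)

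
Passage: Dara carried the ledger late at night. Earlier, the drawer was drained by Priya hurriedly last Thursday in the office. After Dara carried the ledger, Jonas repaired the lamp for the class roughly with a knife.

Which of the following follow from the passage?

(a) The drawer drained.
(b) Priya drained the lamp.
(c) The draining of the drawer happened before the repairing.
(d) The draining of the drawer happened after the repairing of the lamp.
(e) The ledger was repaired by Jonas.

(a) Entailed — 'Priya drained the drawer' is causative; it entails the inchoative 'the drawer drained'.
(b) Not entailed — Priya drained the drawer, not the lamp; the lamp belongs to the repairing event.
(c) Entailed — the narrative places the draining before the repairing.
(d) Not entailed — the narrative places the draining before the repairing, not after.
(e) Not entailed — Jonas repaired the lamp, not the ledger; the ledger belongs to the carrying event.

(a), (c)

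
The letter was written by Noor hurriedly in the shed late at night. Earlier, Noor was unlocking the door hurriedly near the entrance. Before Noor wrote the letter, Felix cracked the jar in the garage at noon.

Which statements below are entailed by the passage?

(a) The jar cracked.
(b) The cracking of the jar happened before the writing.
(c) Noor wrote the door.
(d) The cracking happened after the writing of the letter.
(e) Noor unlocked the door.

(a) Entailed — 'Felix cracked the jar' is causative; it entails the inchoative 'the jar cracked'.
(b) Entailed — the narrative places the cracking before the writing.
(c) Not entailed — Noor wrote the letter, not the door; the door belongs to the unlocking event.
(d) Not entailed — the narrative places the cracking before the writing, not after.
(e) Not entailed — 'was unlocking' is progressive on an accomplishment; it does not entail the completed 'unlocked'.

(a), (b)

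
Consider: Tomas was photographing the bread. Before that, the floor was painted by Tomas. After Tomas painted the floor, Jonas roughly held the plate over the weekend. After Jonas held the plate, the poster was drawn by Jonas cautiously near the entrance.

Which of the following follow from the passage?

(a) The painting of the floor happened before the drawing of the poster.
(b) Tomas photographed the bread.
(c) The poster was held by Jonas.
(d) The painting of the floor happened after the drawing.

(a) Entailed — the narrative places the painting before the drawing.
(b) Not entailed — 'was photographing' is progressive on an accomplishment; it does not entail the completed 'photographed'.
(c) Not entailed — Jonas held the plate, not the poster; the poster belongs to the drawing event.
(d) Not entailed — the narrative places the painting before the drawing, not after.

(a)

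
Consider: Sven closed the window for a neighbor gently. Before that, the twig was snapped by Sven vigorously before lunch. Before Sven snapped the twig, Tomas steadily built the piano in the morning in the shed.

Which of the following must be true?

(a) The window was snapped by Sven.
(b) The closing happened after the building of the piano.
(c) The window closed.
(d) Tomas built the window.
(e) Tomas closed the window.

(a) Not entailed — Sven snapped the twig, not the window; the window belongs to the closing event.
(b) Entailed — the narrative places the building before the closing.
(c) Entailed — 'Sven closed the window' is causative; it entails the inchoative 'the window closed'.
(d) Not entailed — Tomas built the piano, not the window; the window belongs to the closing event.
(e) Not entailed — the passage has Sven closing the window, not Tomas.

(b), (c)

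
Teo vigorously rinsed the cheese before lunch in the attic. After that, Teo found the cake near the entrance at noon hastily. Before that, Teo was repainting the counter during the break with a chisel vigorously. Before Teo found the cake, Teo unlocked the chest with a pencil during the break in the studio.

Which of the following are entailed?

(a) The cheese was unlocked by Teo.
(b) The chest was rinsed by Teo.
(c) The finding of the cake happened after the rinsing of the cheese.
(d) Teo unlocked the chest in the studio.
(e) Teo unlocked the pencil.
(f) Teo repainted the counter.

(c), (d)

(a) Not entailed — Teo unlocked the chest, not the cheese; the cheese belongs to the rinsing event.
(b) Not entailed — Teo rinsed the cheese, not the chest; the chest belongs to the unlocking event.
(c) Entailed — the narrative places the rinsing before the finding.
(d) Entailed — every conjunct here is already in the original unlocking event.
(e) Not entailed — the pencil is the instrument, not what was unlocked.
(f) Not entailed — 'was repainting' is progressive on an accomplishment; it does not entail the completed 'repainted'.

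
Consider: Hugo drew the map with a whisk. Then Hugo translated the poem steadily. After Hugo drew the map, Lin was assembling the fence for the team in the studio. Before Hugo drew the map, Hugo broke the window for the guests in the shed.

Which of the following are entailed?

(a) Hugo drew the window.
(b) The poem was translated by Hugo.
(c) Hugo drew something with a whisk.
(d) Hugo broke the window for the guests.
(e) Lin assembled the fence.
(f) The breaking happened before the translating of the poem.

(a) Not entailed — Hugo drew the map, not the window; the window belongs to the breaking event.
(b) Entailed — this follows by dropping conjuncts from the translating event's description.
(c) Entailed — the original entails any weakening of itself; this just generalizes the patient.
(d) Entailed — every conjunct here is already in the original breaking event.
(e) Not entailed — 'was assembling' is progressive on an accomplishment; it does not entail the completed 'assembled'.
(f) Entailed — the narrative places the breaking before the translating.

(b), (c), (d), (f)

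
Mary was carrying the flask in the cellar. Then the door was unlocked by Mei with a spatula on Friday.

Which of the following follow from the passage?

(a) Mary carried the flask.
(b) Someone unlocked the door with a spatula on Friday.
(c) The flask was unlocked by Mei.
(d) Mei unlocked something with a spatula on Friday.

(a) Entailed — 'carry' is an activity; 'was carrying' entails that some carrying happened, so 'carried' holds.
(b) Entailed — every conjunct here is already in the original unlocking event.
(c) Not entailed — Mei unlocked the door, not the flask; the flask belongs to the carrying event.
(d) Entailed — this follows by dropping conjuncts from the unlocking event's description.

(a), (b), (d)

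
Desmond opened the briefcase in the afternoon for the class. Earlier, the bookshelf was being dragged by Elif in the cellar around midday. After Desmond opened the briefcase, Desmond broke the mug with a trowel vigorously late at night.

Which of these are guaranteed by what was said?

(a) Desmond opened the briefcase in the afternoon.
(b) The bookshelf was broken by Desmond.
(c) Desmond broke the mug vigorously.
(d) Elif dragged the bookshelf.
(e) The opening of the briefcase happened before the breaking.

(a), (c), (d), (e)

(a) Entailed — the original entails any weakening of itself; this just drops 'for the class'.
(b) Not entailed — Desmond broke the mug, not the bookshelf; the bookshelf belongs to the dragging event.
(c) Entailed — the original entails any weakening of itself; this just drops 'late at night', 'with a trowel'.
(d) Entailed — 'drag' is an activity; 'was dragging' entails that some dragging happened, so 'dragged' holds.
(e) Entailed — the narrative places the opening before the breaking.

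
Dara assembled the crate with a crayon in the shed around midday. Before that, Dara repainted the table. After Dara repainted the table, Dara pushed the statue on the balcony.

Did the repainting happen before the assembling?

yes

The narrative orders the repainting before the assembling.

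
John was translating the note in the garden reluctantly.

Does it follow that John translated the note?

'was translating' is progressive; for an accomplishment like 'translate the note', it doesn't entail completion.

no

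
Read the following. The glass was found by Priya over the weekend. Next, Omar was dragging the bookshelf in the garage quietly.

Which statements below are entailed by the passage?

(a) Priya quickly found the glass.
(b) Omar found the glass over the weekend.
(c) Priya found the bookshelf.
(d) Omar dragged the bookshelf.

(d)

(a) Not entailed — 'quickly' adds information not in the original event.
(b) Not entailed — the passage has Priya finding the glass, not Omar.
(c) Not entailed — Priya found the glass, not the bookshelf; the bookshelf belongs to the dragging event.
(d) Entailed — 'drag' is an activity; 'was dragging' entails that some dragging happened, so 'dragged' holds.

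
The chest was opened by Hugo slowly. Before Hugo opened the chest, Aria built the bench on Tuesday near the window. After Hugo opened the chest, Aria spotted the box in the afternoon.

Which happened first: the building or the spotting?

the building

The connectives place the building before the spotting.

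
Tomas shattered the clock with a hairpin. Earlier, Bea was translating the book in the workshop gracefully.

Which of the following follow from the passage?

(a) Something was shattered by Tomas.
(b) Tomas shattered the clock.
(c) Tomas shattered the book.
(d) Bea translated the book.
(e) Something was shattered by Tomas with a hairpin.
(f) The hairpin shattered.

(a) Entailed — this follows by dropping conjuncts from the shattering event's description.
(b) Entailed — the original entails any weakening of itself; this just drops 'with a hairpin'.
(c) Not entailed — Tomas shattered the clock, not the book; the book belongs to the translating event.
(d) Not entailed — 'was translating' is progressive on an accomplishment; it does not entail the completed 'translated'.
(e) Entailed — generalizing the patient leaves a sub-description the original still satisfies.
(f) Not entailed — the clock is what shattered, not the hairpin.

(a), (b), (e)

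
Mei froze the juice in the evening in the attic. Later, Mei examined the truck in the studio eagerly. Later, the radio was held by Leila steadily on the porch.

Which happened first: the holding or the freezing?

the freezing

The connectives place the freezing before the holding.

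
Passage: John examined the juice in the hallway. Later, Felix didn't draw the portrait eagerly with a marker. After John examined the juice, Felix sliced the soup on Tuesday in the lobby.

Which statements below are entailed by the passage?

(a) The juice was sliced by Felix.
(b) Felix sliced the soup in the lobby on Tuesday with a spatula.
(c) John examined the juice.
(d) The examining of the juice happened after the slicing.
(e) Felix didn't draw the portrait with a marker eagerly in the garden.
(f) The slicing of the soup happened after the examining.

(a) Not entailed — Felix sliced the soup, not the juice; the juice belongs to the examining event.
(b) Not entailed — 'with a spatula' adds information not in the original event.
(c) Entailed — every conjunct here is already in the original examining event.
(d) Not entailed — the narrative places the examining before the slicing, not after.
(e) Entailed — under negation, adding a further restriction is entailed: if no such drawing event occurred, none occurred in the garden either.
(f) Entailed — the narrative places the examining before the slicing.

(c), (e), (f)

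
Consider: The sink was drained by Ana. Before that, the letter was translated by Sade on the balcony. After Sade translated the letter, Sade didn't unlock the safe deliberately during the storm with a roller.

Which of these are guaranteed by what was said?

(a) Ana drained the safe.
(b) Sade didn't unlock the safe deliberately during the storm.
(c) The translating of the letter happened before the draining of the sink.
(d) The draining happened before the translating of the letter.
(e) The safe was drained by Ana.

(a) Not entailed — Ana drained the sink, not the safe; the safe belongs to the unlocking event.
(b) Not entailed — dropping 'with a roller' under negation is not valid — the original leaves open that Sade unlocked the safe some other way.
(c) Entailed — the narrative places the translating before the draining.
(d) Not entailed — the narrative places the translating before the draining, not after.
(e) Not entailed — Ana drained the sink, not the safe; the safe belongs to the unlocking event.

(c)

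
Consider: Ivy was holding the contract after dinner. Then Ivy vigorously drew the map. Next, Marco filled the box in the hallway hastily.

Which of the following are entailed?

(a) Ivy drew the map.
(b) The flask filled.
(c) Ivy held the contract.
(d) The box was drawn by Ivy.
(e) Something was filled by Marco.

(a), (c), (e)

(a) Entailed — the original entails any weakening of itself; this just drops 'vigorously'.
(b) Not entailed — the box is what filled, not the flask.
(c) Entailed — 'hold' is an activity; 'was holding' entails that some holding happened, so 'held' holds.
(d) Not entailed — Ivy drew the map, not the box; the box belongs to the filling event.
(e) Entailed — the original entails any weakening of itself; this just drops 'in the hallway', 'hastily' and generalizes the patient.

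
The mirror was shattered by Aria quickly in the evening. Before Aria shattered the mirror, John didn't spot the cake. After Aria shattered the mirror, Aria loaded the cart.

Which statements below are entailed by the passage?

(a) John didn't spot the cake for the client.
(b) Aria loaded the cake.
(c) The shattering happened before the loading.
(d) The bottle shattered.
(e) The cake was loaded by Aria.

(a), (c)

(a) Entailed — under negation, adding a further restriction is entailed: if no such spotting event occurred, none occurred for the client either.
(b) Not entailed — Aria loaded the cart, not the cake; the cake belongs to the spotting event.
(c) Entailed — the narrative places the shattering before the loading.
(d) Not entailed — the mirror is what shattered, not the bottle.
(e) Not entailed — Aria loaded the cart, not the cake; the cake belongs to the spotting event.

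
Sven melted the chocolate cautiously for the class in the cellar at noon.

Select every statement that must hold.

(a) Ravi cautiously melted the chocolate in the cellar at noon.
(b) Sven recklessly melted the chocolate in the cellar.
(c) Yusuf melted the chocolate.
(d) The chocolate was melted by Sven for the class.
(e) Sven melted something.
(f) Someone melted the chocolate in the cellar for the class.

(a) Not entailed — the passage has Sven melting the chocolate, not Ravi.
(b) Not entailed — 'recklessly' adds a manner not in (and inconsistent with) the original.
(c) Not entailed — the passage has Sven melting the chocolate, not Yusuf.
(d) Entailed — this follows by dropping conjuncts from the melting event's description.
(e) Entailed — dropping 'at noon', 'cautiously', 'for the class', 'in the cellar' and generalizing the patient leaves a sub-description the original still satisfies.
(f) Entailed — every conjunct here is already in the original melting event.

(d), (e), (f)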